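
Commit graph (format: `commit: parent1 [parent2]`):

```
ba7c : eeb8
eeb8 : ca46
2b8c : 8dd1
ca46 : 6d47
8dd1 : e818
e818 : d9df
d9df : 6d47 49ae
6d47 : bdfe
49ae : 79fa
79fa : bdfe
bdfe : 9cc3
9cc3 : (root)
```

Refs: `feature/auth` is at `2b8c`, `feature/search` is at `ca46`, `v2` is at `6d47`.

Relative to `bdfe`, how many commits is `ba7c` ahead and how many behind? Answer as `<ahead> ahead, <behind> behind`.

4 ahead, 0 behind

Reachable from ba7c: {6d47, 9cc3, ba7c, bdfe, ca46, eeb8}.
Reachable from bdfe: {9cc3, bdfe}.
Only in ba7c's history (ahead): {6d47, ba7c, ca46, eeb8} — 4.
Only in bdfe's history (behind): {} — 0.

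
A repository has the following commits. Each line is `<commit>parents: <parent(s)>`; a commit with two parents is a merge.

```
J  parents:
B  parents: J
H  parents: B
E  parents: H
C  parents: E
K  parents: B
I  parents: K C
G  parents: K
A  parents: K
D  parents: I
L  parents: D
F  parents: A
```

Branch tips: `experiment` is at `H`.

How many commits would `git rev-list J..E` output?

Reachable from E: {B, E, H, J}.
Reachable from J: {J}.
In E's history but not J's: {B, E, H} — 3 commits.

3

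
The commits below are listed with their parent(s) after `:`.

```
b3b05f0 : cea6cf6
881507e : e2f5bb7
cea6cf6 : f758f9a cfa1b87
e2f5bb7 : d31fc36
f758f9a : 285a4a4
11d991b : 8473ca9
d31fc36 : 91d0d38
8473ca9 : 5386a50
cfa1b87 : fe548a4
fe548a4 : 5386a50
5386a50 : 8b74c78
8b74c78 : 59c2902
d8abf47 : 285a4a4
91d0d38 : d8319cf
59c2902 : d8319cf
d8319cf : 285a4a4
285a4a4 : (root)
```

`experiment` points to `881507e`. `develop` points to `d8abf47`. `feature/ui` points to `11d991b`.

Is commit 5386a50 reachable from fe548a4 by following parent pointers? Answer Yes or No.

Ancestors of fe548a4 (commits reachable by following parents): {285a4a4, 5386a50, 59c2902, 8b74c78, d8319cf, fe548a4}.
5386a50 is in that set, so it is an ancestor of fe548a4.

Yes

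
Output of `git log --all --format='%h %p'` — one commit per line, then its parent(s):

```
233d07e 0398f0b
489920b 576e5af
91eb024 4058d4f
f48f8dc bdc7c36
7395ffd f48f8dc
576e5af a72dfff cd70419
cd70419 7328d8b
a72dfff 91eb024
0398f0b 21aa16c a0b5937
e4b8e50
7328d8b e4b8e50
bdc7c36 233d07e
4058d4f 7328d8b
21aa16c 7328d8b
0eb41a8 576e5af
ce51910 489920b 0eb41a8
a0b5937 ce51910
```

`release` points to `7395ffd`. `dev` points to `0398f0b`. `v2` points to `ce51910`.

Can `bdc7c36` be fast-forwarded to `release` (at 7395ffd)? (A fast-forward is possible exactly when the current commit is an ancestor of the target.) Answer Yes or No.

A fast-forward from bdc7c36 to 7395ffd is possible iff bdc7c36 is an ancestor of 7395ffd.
Ancestors of 7395ffd: {0398f0b, 0eb41a8, 21aa16c, 233d07e, 4058d4f, 489920b, 576e5af, 7328d8b, 7395ffd, 91eb024, a0b5937, a72dfff, bdc7c36, cd70419, ce51910, e4b8e50, f48f8dc}.
bdc7c36 is among them, so fast-forward is possible.

Yes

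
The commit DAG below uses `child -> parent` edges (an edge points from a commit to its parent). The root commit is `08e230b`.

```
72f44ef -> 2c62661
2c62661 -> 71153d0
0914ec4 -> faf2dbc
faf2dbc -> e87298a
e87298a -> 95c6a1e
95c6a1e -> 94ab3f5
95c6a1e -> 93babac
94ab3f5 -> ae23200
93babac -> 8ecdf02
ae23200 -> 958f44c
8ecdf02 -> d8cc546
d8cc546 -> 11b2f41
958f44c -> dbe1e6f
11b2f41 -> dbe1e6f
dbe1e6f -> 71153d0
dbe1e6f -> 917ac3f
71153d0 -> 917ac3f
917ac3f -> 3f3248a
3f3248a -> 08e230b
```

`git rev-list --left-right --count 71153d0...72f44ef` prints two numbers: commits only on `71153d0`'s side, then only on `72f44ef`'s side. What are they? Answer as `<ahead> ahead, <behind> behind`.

0 ahead, 2 behind

Reachable from 71153d0: {08e230b, 3f3248a, 71153d0, 917ac3f}.
Reachable from 72f44ef: {08e230b, 2c62661, 3f3248a, 71153d0, 72f44ef, 917ac3f}.
Only in 71153d0's history (ahead): {} — 0.
Only in 72f44ef's history (behind): {2c62661, 72f44ef} — 2.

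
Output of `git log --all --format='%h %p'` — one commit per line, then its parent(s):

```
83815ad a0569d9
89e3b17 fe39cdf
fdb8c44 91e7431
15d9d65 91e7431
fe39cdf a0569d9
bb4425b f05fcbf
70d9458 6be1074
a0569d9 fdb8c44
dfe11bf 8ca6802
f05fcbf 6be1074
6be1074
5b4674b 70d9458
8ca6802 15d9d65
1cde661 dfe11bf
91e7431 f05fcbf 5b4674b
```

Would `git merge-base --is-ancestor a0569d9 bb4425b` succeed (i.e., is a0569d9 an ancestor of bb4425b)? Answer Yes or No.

No

Ancestors of bb4425b: {6be1074, bb4425b, f05fcbf}.
a0569d9 is not in that set, so it is not an ancestor of bb4425b.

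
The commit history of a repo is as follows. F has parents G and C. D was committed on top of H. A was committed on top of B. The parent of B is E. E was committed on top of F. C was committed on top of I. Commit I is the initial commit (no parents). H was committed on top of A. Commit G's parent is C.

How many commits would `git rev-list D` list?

Walking parent pointers from D: reachable set = {A, B, C, D, E, F, G, H, I}.
That is 9 commits.

9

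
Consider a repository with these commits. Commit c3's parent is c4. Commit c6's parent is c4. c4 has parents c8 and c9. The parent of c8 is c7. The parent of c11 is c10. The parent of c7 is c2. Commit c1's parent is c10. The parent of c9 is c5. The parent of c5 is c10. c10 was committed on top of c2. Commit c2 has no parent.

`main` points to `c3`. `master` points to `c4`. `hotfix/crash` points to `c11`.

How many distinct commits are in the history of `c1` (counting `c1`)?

3

Walking parent pointers from c1: reachable set = {c1, c10, c2}.
That is 3 commits.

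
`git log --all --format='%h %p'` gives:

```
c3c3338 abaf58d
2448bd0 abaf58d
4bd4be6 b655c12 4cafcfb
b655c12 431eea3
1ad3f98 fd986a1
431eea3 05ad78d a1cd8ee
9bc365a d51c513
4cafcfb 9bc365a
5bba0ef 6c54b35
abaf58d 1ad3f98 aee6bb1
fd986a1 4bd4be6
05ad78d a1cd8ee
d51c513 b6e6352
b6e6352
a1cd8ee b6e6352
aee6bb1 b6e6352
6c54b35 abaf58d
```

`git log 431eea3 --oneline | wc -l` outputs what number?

Walking parent pointers from 431eea3: reachable set = {05ad78d, 431eea3, a1cd8ee, b6e6352}.
That is 4 commits.

4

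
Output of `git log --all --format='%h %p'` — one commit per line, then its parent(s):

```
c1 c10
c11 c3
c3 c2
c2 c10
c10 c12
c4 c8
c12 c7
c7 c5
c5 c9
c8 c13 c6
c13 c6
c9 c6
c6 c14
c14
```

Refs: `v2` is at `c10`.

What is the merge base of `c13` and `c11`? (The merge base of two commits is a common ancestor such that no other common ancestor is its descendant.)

c6

Ancestors of c13: {c13, c14, c6}.
Ancestors of c11: {c10, c11, c12, c14, c2, c3, c5, c6, c7, c9}.
Common ancestors: {c14, c6}.
Among these, c6 is not an ancestor of any other common ancestor — it is the merge base.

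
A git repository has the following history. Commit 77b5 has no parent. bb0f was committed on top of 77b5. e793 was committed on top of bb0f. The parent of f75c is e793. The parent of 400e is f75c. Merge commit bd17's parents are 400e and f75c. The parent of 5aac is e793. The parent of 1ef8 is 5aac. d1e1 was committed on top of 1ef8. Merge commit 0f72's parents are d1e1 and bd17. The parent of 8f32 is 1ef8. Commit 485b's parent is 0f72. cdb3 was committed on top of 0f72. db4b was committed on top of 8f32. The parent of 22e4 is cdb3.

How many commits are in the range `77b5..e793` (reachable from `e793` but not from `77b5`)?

Reachable from e793: {77b5, bb0f, e793}.
Reachable from 77b5: {77b5}.
In e793's history but not 77b5's: {bb0f, e793} — 2 commits.

2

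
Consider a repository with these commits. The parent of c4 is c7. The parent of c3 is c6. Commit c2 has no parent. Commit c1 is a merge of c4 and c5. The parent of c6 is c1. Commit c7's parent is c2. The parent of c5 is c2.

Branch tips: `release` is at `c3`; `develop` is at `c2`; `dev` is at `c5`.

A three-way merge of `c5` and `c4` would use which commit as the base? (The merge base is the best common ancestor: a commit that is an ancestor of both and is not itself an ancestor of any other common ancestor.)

Ancestors of c5: {c2, c5}.
Ancestors of c4: {c2, c4, c7}.
Common ancestors: {c2}.
The only common ancestor is c2, so it is the merge base.

c2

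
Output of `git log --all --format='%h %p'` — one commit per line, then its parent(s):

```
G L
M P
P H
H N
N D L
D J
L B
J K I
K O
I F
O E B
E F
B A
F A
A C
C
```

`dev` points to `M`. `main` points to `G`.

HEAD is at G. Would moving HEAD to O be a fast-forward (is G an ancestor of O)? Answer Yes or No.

A fast-forward from G to O is possible iff G is an ancestor of O.
Ancestors of O: {A, B, C, E, F, O}.
G is not among them, so fast-forward is not possible.

No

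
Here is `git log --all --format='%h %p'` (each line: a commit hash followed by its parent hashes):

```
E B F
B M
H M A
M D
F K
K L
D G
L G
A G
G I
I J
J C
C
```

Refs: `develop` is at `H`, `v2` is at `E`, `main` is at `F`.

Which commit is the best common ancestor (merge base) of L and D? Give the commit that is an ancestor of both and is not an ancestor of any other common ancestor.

G

Ancestors of L: {C, G, I, J, L}.
Ancestors of D: {C, D, G, I, J}.
Common ancestors: {C, G, I, J}.
Among these, G is not an ancestor of any other common ancestor — it is the merge base.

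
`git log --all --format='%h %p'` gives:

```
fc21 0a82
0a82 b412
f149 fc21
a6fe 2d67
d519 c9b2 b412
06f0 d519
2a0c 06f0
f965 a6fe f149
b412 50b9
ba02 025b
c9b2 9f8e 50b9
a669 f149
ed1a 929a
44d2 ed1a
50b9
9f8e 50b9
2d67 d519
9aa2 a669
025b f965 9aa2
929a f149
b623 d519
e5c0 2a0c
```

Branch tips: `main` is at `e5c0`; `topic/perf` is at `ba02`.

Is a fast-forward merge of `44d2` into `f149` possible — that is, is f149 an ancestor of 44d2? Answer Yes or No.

A fast-forward from f149 to 44d2 is possible iff f149 is an ancestor of 44d2.
Ancestors of 44d2: {0a82, 44d2, 50b9, 929a, b412, ed1a, f149, fc21}.
f149 is among them, so fast-forward is possible.

Yes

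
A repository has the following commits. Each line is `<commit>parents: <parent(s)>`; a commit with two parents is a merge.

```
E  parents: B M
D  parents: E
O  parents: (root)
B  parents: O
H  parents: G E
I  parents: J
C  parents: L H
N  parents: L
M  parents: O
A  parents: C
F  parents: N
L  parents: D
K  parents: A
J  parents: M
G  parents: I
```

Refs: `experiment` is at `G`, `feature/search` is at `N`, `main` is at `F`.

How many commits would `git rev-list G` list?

Walking parent pointers from G: reachable set = {G, I, J, M, O}.
That is 5 commits.

5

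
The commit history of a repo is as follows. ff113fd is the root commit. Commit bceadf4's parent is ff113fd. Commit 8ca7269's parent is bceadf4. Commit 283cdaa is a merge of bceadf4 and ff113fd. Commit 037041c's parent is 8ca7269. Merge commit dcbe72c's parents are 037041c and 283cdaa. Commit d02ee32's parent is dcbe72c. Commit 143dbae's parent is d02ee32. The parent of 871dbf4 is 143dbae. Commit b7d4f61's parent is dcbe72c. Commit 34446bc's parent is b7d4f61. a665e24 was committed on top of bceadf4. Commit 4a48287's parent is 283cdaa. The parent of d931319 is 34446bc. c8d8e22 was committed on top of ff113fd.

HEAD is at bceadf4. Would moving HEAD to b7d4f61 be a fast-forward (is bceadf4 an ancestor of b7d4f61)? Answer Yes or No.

Yes

A fast-forward from bceadf4 to b7d4f61 is possible iff bceadf4 is an ancestor of b7d4f61.
Ancestors of b7d4f61: {037041c, 283cdaa, 8ca7269, b7d4f61, bceadf4, dcbe72c, ff113fd}.
bceadf4 is among them, so fast-forward is possible.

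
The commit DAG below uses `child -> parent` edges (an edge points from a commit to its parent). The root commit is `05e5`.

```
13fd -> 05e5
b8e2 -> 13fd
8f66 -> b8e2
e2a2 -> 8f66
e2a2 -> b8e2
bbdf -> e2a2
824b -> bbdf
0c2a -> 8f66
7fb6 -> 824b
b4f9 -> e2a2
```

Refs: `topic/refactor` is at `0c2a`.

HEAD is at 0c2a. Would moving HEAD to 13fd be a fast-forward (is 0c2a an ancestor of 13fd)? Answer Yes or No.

No

A fast-forward from 0c2a to 13fd is possible iff 0c2a is an ancestor of 13fd.
Ancestors of 13fd: {05e5, 13fd}.
0c2a is not among them, so fast-forward is not possible.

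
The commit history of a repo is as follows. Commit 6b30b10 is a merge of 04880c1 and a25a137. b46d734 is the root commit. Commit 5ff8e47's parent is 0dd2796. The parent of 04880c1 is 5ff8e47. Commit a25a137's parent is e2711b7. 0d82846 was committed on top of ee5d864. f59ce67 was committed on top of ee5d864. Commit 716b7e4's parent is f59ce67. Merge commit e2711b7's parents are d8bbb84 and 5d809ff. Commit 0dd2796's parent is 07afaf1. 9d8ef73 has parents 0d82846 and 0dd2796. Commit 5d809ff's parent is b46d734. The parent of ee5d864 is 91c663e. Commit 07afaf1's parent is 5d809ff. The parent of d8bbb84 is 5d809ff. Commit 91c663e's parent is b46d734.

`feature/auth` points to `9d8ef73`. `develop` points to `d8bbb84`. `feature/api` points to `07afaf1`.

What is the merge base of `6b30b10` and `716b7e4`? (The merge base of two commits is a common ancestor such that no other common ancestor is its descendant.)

Ancestors of 6b30b10: {04880c1, 07afaf1, 0dd2796, 5d809ff, 5ff8e47, 6b30b10, a25a137, b46d734, d8bbb84, e2711b7}.
Ancestors of 716b7e4: {716b7e4, 91c663e, b46d734, ee5d864, f59ce67}.
Common ancestors: {b46d734}.
The only common ancestor is b46d734, so it is the merge base.

b46d734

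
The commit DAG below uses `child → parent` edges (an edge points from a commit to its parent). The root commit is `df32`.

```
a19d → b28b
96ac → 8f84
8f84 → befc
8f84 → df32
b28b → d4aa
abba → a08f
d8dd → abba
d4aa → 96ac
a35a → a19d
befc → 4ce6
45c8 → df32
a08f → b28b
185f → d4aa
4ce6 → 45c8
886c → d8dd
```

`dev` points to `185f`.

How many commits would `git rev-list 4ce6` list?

3

Walking parent pointers from 4ce6: reachable set = {45c8, 4ce6, df32}.
That is 3 commits.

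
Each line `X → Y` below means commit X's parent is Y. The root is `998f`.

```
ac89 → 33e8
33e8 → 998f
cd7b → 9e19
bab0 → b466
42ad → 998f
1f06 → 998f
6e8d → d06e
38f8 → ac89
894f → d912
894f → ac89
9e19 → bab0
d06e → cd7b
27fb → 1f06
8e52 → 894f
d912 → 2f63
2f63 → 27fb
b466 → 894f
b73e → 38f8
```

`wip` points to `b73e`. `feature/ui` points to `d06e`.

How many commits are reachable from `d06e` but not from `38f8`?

Reachable from d06e: {1f06, 27fb, 2f63, 33e8, 894f, 998f, 9e19, ac89, b466, bab0, cd7b, d06e, d912}.
Reachable from 38f8: {33e8, 38f8, 998f, ac89}.
In d06e's history but not 38f8's: {1f06, 27fb, 2f63, 894f, 9e19, b466, bab0, cd7b, d06e, d912} — 10 commits.

10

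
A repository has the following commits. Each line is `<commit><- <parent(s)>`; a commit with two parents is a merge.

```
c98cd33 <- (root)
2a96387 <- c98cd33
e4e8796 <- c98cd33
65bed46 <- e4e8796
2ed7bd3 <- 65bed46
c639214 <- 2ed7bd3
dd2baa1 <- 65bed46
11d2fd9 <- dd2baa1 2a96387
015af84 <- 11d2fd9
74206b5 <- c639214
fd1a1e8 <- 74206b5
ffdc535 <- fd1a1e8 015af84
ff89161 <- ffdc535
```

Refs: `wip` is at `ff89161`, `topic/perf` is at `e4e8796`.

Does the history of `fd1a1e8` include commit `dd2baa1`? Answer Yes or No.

No

Ancestors of fd1a1e8: {2ed7bd3, 65bed46, 74206b5, c639214, c98cd33, e4e8796, fd1a1e8}.
dd2baa1 is not in that set, so it is not an ancestor of fd1a1e8.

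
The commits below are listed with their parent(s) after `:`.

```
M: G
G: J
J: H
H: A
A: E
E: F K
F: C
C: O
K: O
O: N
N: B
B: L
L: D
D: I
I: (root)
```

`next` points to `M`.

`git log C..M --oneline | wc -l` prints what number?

Reachable from M: {A, B, C, D, E, F, G, H, I, J, K, L, M, N, O}.
Reachable from C: {B, C, D, I, L, N, O}.
In M's history but not C's: {A, E, F, G, H, J, K, M} — 8 commits.

8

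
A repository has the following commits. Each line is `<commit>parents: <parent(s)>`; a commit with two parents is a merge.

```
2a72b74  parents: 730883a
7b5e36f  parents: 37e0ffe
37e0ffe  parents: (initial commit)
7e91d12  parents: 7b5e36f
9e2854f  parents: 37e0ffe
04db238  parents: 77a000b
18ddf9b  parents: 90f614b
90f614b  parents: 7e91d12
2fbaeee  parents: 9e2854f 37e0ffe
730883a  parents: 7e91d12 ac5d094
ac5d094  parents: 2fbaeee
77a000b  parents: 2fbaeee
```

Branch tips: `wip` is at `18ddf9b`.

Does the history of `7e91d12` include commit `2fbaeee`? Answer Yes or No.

Ancestors of 7e91d12: {37e0ffe, 7b5e36f, 7e91d12}.
2fbaeee is not in that set, so it is not an ancestor of 7e91d12.

No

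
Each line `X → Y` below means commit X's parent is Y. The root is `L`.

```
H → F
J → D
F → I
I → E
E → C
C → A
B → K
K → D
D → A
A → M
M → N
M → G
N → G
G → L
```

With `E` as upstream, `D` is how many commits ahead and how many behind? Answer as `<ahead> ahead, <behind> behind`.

1 ahead, 2 behind

Reachable from D: {A, D, G, L, M, N}.
Reachable from E: {A, C, E, G, L, M, N}.
Only in D's history (ahead): {D} — 1.
Only in E's history (behind): {C, E} — 2.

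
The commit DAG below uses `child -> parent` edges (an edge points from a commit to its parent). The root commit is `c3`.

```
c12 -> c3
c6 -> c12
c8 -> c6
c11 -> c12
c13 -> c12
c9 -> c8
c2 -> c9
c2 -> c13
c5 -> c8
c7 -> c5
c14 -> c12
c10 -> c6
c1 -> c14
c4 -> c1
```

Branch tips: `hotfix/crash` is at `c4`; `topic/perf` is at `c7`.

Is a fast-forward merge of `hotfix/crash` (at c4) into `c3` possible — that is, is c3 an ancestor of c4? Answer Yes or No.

Yes

A fast-forward from c3 to c4 is possible iff c3 is an ancestor of c4.
Ancestors of c4: {c1, c12, c14, c3, c4}.
c3 is among them, so fast-forward is possible.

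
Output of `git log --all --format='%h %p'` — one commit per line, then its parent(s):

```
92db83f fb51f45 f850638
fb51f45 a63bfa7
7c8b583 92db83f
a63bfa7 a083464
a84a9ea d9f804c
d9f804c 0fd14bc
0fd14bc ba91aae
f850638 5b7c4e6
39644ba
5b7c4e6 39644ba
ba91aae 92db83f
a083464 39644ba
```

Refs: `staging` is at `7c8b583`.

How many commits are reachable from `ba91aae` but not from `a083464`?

Reachable from ba91aae: {39644ba, 5b7c4e6, 92db83f, a083464, a63bfa7, ba91aae, f850638, fb51f45}.
Reachable from a083464: {39644ba, a083464}.
In ba91aae's history but not a083464's: {5b7c4e6, 92db83f, a63bfa7, ba91aae, f850638, fb51f45} — 6 commits.

6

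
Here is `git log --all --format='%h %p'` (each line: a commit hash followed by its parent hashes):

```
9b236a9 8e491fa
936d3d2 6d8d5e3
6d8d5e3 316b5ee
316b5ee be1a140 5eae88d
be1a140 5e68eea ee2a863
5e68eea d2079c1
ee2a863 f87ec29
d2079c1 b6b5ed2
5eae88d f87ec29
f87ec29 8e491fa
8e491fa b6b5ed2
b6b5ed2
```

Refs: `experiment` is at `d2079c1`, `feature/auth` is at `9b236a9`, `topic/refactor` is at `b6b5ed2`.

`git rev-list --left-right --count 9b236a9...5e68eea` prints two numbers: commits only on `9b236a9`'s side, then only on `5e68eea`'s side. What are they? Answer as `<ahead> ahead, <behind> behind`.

Reachable from 9b236a9: {8e491fa, 9b236a9, b6b5ed2}.
Reachable from 5e68eea: {5e68eea, b6b5ed2, d2079c1}.
Only in 9b236a9's history (ahead): {8e491fa, 9b236a9} — 2.
Only in 5e68eea's history (behind): {5e68eea, d2079c1} — 2.

2 ahead, 2 behind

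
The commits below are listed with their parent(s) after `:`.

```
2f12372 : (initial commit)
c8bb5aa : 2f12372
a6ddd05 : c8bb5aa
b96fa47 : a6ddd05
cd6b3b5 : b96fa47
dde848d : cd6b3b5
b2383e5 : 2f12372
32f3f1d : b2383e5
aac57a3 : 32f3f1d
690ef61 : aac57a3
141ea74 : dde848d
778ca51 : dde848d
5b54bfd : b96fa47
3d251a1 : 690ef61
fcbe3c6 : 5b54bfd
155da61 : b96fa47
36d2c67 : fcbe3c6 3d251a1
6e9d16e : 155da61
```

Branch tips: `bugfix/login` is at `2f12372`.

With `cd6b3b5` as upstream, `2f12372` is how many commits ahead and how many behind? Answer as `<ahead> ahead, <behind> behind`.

Reachable from 2f12372: {2f12372}.
Reachable from cd6b3b5: {2f12372, a6ddd05, b96fa47, c8bb5aa, cd6b3b5}.
Only in 2f12372's history (ahead): {} — 0.
Only in cd6b3b5's history (behind): {a6ddd05, b96fa47, c8bb5aa, cd6b3b5} — 4.

0 ahead, 4 behind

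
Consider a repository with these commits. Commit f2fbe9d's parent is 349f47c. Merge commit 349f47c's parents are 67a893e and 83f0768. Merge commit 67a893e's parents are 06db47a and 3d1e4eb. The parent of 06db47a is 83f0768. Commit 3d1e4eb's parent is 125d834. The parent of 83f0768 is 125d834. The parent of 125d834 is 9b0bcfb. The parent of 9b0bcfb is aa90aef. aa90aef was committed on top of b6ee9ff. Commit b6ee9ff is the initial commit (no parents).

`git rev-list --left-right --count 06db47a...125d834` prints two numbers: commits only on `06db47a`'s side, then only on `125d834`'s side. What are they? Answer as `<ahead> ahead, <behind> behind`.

Reachable from 06db47a: {06db47a, 125d834, 83f0768, 9b0bcfb, aa90aef, b6ee9ff}.
Reachable from 125d834: {125d834, 9b0bcfb, aa90aef, b6ee9ff}.
Only in 06db47a's history (ahead): {06db47a, 83f0768} — 2.
Only in 125d834's history (behind): {} — 0.

2 ahead, 0 behind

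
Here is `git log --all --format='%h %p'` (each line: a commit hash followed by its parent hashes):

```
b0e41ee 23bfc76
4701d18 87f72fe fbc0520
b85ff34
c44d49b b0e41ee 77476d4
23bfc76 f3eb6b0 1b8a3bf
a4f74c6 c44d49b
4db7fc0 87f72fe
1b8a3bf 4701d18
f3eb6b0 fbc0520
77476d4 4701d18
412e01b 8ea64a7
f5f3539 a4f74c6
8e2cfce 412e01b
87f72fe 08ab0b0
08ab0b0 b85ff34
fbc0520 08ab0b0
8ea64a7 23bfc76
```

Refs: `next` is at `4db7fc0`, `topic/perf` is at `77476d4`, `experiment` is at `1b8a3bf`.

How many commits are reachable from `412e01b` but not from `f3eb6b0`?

Reachable from 412e01b: {08ab0b0, 1b8a3bf, 23bfc76, 412e01b, 4701d18, 87f72fe, 8ea64a7, b85ff34, f3eb6b0, fbc0520}.
Reachable from f3eb6b0: {08ab0b0, b85ff34, f3eb6b0, fbc0520}.
In 412e01b's history but not f3eb6b0's: {1b8a3bf, 23bfc76, 412e01b, 4701d18, 87f72fe, 8ea64a7} — 6 commits.

6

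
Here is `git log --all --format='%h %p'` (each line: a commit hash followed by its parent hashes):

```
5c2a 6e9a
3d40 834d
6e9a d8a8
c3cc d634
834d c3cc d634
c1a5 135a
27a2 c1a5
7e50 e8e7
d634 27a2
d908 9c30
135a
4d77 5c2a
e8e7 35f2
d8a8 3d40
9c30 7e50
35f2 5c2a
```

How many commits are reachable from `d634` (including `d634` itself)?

4

Walking parent pointers from d634: reachable set = {135a, 27a2, c1a5, d634}.
That is 4 commits.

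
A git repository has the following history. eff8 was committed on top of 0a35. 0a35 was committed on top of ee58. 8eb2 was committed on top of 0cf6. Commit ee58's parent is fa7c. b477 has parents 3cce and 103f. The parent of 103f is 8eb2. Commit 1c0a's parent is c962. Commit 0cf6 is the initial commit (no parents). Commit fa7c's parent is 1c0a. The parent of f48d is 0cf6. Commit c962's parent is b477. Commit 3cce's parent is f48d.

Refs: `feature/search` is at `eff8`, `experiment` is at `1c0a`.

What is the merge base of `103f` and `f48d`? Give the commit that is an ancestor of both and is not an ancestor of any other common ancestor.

0cf6

Ancestors of 103f: {0cf6, 103f, 8eb2}.
Ancestors of f48d: {0cf6, f48d}.
Common ancestors: {0cf6}.
The only common ancestor is 0cf6, so it is the merge base.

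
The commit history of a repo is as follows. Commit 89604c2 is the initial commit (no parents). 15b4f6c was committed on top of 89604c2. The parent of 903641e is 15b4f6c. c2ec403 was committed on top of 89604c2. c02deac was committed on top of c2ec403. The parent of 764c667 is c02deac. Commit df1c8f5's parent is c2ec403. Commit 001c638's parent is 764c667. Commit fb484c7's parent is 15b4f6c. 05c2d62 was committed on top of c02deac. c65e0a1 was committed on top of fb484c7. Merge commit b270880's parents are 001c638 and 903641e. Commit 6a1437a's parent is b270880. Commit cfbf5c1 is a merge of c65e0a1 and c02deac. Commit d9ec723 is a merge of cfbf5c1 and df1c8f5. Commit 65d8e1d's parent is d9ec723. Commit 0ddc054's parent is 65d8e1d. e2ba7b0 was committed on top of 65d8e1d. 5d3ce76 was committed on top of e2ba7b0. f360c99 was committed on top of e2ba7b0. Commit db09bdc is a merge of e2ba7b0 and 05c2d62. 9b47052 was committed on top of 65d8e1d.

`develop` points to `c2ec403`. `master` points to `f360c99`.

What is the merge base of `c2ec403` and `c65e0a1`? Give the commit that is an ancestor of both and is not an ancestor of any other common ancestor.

Ancestors of c2ec403: {89604c2, c2ec403}.
Ancestors of c65e0a1: {15b4f6c, 89604c2, c65e0a1, fb484c7}.
Common ancestors: {89604c2}.
The only common ancestor is 89604c2, so it is the merge base.

89604c2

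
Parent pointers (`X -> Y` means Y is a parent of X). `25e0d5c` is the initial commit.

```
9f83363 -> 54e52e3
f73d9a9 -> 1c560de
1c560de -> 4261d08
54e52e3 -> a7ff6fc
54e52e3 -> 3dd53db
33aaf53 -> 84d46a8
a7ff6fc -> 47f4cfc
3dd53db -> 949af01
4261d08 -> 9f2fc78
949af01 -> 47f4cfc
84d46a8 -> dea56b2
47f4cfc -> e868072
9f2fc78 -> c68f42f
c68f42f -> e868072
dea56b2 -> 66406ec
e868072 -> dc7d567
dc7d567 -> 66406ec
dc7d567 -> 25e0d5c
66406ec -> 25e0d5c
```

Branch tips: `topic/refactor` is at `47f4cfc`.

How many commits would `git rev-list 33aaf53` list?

5

Walking parent pointers from 33aaf53: reachable set = {25e0d5c, 33aaf53, 66406ec, 84d46a8, dea56b2}.
That is 5 commits.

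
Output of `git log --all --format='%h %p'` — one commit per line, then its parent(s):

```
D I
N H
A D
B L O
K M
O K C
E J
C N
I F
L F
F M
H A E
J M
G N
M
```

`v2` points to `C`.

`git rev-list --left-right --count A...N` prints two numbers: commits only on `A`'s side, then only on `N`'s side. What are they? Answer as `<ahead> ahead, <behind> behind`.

0 ahead, 4 behind

Reachable from A: {A, D, F, I, M}.
Reachable from N: {A, D, E, F, H, I, J, M, N}.
Only in A's history (ahead): {} — 0.
Only in N's history (behind): {E, H, J, N} — 4.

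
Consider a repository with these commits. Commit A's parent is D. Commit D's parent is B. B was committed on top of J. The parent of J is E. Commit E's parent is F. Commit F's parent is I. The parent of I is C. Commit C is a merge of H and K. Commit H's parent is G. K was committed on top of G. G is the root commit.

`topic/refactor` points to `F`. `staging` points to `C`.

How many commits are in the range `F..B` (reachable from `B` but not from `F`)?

3

Reachable from B: {B, C, E, F, G, H, I, J, K}.
Reachable from F: {C, F, G, H, I, K}.
In B's history but not F's: {B, E, J} — 3 commits.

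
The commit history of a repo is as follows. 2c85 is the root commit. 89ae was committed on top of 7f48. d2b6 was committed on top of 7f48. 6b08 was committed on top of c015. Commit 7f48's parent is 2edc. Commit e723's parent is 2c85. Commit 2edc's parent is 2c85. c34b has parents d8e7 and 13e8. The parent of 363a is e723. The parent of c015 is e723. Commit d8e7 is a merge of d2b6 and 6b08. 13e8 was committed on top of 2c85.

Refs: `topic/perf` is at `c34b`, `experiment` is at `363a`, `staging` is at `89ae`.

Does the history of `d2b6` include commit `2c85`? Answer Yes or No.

Ancestors of d2b6 (commits reachable by following parents): {2c85, 2edc, 7f48, d2b6}.
2c85 is in that set, so it is an ancestor of d2b6.

Yes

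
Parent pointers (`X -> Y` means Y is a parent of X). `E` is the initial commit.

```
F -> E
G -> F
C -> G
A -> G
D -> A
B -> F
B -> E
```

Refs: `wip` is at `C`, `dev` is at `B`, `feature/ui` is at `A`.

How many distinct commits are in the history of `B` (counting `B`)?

3

Walking parent pointers from B: reachable set = {B, E, F}.
That is 3 commits.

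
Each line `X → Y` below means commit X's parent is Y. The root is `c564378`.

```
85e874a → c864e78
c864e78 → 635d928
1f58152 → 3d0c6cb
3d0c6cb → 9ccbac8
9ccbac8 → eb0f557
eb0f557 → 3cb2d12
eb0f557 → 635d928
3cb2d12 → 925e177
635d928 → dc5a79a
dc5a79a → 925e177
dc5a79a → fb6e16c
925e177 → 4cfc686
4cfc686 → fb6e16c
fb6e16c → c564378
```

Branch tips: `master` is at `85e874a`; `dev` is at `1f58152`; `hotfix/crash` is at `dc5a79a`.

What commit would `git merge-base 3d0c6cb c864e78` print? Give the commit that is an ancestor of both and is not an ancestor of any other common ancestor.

635d928

Ancestors of 3d0c6cb: {3cb2d12, 3d0c6cb, 4cfc686, 635d928, 925e177, 9ccbac8, c564378, dc5a79a, eb0f557, fb6e16c}.
Ancestors of c864e78: {4cfc686, 635d928, 925e177, c564378, c864e78, dc5a79a, fb6e16c}.
Common ancestors: {4cfc686, 635d928, 925e177, c564378, dc5a79a, fb6e16c}.
Among these, 635d928 is not an ancestor of any other common ancestor — it is the merge base.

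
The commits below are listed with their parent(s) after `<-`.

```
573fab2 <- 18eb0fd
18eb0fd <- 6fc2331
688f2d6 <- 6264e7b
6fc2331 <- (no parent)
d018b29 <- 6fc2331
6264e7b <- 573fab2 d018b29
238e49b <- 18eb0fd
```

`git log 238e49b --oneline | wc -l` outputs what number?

Walking parent pointers from 238e49b: reachable set = {18eb0fd, 238e49b, 6fc2331}.
That is 3 commits.

3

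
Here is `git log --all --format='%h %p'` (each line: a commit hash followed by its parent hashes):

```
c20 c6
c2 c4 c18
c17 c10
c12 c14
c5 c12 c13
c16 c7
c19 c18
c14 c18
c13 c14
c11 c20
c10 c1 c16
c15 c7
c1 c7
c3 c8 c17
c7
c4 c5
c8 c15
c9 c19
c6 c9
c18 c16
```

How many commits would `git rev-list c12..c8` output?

2

Reachable from c8: {c15, c7, c8}.
Reachable from c12: {c12, c14, c16, c18, c7}.
In c8's history but not c12's: {c15, c8} — 2 commits.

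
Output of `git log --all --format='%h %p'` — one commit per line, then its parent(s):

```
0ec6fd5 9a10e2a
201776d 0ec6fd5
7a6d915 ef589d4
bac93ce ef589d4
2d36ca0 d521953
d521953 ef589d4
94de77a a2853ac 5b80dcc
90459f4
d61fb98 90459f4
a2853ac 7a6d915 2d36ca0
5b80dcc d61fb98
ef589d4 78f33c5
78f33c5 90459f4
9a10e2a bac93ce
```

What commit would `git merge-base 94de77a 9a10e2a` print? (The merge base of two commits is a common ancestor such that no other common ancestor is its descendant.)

ef589d4

Ancestors of 94de77a: {2d36ca0, 5b80dcc, 78f33c5, 7a6d915, 90459f4, 94de77a, a2853ac, d521953, d61fb98, ef589d4}.
Ancestors of 9a10e2a: {78f33c5, 90459f4, 9a10e2a, bac93ce, ef589d4}.
Common ancestors: {78f33c5, 90459f4, ef589d4}.
Among these, ef589d4 is not an ancestor of any other common ancestor — it is the merge base.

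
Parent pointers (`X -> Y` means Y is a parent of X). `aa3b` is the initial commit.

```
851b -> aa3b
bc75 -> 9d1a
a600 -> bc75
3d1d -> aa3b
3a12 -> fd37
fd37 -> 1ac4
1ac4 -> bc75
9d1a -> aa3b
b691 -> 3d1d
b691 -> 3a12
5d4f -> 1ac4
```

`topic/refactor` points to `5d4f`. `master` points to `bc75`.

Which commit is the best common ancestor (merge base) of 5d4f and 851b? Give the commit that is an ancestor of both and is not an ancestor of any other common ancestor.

Ancestors of 5d4f: {1ac4, 5d4f, 9d1a, aa3b, bc75}.
Ancestors of 851b: {851b, aa3b}.
Common ancestors: {aa3b}.
The only common ancestor is aa3b, so it is the merge base.

aa3b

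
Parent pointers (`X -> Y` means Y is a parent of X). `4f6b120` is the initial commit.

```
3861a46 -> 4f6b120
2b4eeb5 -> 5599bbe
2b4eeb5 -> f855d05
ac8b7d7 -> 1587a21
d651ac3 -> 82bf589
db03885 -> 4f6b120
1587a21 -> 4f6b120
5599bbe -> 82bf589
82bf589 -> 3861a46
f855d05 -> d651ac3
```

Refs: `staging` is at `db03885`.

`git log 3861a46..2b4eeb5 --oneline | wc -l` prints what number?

Reachable from 2b4eeb5: {2b4eeb5, 3861a46, 4f6b120, 5599bbe, 82bf589, d651ac3, f855d05}.
Reachable from 3861a46: {3861a46, 4f6b120}.
In 2b4eeb5's history but not 3861a46's: {2b4eeb5, 5599bbe, 82bf589, d651ac3, f855d05} — 5 commits.

5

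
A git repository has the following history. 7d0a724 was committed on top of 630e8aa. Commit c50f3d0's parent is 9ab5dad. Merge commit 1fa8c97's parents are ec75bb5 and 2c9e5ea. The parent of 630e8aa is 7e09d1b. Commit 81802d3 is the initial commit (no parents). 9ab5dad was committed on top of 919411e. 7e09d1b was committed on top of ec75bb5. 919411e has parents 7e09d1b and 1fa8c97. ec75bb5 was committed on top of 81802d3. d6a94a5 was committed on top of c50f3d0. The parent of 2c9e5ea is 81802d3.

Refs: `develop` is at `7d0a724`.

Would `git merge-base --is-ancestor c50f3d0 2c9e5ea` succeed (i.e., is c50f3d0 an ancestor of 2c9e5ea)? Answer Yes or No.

No

Ancestors of 2c9e5ea: {2c9e5ea, 81802d3}.
c50f3d0 is not in that set, so it is not an ancestor of 2c9e5ea.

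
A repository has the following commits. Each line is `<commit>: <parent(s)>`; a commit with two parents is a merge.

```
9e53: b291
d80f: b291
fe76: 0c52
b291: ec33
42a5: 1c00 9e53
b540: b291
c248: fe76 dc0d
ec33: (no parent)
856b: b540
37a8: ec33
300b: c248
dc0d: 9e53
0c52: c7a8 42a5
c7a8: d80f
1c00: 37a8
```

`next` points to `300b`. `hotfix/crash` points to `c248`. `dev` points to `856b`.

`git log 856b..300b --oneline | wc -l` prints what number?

Reachable from 300b: {0c52, 1c00, 300b, 37a8, 42a5, 9e53, b291, c248, c7a8, d80f, dc0d, ec33, fe76}.
Reachable from 856b: {856b, b291, b540, ec33}.
In 300b's history but not 856b's: {0c52, 1c00, 300b, 37a8, 42a5, 9e53, c248, c7a8, d80f, dc0d, fe76} — 11 commits.

11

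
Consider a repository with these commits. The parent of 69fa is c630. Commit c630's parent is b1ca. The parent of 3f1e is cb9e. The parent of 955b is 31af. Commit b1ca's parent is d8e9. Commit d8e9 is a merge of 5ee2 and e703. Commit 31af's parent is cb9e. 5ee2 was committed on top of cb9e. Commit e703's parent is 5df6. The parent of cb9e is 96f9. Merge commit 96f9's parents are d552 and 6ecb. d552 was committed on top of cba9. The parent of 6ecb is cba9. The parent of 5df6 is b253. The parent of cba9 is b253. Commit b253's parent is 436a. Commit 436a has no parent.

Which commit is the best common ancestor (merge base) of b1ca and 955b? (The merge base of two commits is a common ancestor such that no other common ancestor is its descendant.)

cb9e

Ancestors of b1ca: {436a, 5df6, 5ee2, 6ecb, 96f9, b1ca, b253, cb9e, cba9, d552, d8e9, e703}.
Ancestors of 955b: {31af, 436a, 6ecb, 955b, 96f9, b253, cb9e, cba9, d552}.
Common ancestors: {436a, 6ecb, 96f9, b253, cb9e, cba9, d552}.
Among these, cb9e is not an ancestor of any other common ancestor — it is the merge base.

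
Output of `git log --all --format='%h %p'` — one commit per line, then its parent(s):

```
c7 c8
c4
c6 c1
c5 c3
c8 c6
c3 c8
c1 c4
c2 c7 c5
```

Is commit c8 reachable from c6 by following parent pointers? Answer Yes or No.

Ancestors of c6: {c1, c4, c6}.
c8 is not in that set, so it is not an ancestor of c6.

No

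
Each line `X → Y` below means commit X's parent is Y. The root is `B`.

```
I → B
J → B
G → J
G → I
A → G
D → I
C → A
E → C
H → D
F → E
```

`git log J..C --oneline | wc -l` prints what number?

Reachable from C: {A, B, C, G, I, J}.
Reachable from J: {B, J}.
In C's history but not J's: {A, C, G, I} — 4 commits.

4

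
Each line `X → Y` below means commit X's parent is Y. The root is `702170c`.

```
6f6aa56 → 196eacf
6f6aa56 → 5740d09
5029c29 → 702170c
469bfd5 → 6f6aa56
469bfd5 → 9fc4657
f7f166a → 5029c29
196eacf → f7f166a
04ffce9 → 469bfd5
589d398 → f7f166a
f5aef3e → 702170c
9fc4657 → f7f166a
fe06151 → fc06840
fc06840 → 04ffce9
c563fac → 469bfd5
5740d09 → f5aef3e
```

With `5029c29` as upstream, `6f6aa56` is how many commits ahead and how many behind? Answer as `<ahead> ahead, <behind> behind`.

Reachable from 6f6aa56: {196eacf, 5029c29, 5740d09, 6f6aa56, 702170c, f5aef3e, f7f166a}.
Reachable from 5029c29: {5029c29, 702170c}.
Only in 6f6aa56's history (ahead): {196eacf, 5740d09, 6f6aa56, f5aef3e, f7f166a} — 5.
Only in 5029c29's history (behind): {} — 0.

5 ahead, 0 behind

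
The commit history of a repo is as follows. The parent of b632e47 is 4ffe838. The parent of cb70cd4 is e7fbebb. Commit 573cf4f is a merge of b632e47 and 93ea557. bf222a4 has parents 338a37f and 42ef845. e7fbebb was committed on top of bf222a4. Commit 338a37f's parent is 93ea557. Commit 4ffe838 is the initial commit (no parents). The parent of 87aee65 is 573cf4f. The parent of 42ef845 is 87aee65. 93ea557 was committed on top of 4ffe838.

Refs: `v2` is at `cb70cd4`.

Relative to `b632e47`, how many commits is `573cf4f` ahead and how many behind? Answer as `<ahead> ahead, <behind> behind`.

2 ahead, 0 behind

Reachable from 573cf4f: {4ffe838, 573cf4f, 93ea557, b632e47}.
Reachable from b632e47: {4ffe838, b632e47}.
Only in 573cf4f's history (ahead): {573cf4f, 93ea557} — 2.
Only in b632e47's history (behind): {} — 0.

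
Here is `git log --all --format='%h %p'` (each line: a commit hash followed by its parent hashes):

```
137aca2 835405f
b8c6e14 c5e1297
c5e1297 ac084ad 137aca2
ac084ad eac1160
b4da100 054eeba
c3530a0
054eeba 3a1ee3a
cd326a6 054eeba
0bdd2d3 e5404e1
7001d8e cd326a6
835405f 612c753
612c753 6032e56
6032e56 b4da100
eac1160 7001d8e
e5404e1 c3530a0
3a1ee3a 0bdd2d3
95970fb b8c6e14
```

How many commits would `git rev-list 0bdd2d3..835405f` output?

6

Reachable from 835405f: {054eeba, 0bdd2d3, 3a1ee3a, 6032e56, 612c753, 835405f, b4da100, c3530a0, e5404e1}.
Reachable from 0bdd2d3: {0bdd2d3, c3530a0, e5404e1}.
In 835405f's history but not 0bdd2d3's: {054eeba, 3a1ee3a, 6032e56, 612c753, 835405f, b4da100} — 6 commits.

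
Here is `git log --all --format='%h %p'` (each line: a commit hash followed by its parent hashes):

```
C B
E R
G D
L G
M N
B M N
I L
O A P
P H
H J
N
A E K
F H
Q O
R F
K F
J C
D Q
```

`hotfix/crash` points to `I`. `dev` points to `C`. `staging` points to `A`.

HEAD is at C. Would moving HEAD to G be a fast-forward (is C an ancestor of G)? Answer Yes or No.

A fast-forward from C to G is possible iff C is an ancestor of G.
Ancestors of G: {A, B, C, D, E, F, G, H, J, K, M, N, O, P, Q, R}.
C is among them, so fast-forward is possible.

Yes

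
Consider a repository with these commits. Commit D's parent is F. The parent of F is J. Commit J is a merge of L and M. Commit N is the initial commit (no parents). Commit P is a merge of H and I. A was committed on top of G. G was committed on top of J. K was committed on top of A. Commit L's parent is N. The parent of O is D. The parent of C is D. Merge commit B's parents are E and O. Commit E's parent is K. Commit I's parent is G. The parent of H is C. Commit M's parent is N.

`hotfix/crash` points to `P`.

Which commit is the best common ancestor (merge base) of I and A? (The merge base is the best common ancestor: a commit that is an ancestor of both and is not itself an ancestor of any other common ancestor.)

G

Ancestors of I: {G, I, J, L, M, N}.
Ancestors of A: {A, G, J, L, M, N}.
Common ancestors: {G, J, L, M, N}.
Among these, G is not an ancestor of any other common ancestor — it is the merge base.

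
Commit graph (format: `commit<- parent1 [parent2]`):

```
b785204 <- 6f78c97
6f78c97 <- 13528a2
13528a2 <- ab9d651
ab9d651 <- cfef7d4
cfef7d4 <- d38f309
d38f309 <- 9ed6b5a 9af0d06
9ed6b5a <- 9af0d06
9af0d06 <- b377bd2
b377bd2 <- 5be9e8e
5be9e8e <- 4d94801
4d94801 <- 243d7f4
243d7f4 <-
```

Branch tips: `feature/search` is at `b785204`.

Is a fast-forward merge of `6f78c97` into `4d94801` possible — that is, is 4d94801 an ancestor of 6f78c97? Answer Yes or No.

A fast-forward from 4d94801 to 6f78c97 is possible iff 4d94801 is an ancestor of 6f78c97.
Ancestors of 6f78c97: {13528a2, 243d7f4, 4d94801, 5be9e8e, 6f78c97, 9af0d06, 9ed6b5a, ab9d651, b377bd2, cfef7d4, d38f309}.
4d94801 is among them, so fast-forward is possible.

Yes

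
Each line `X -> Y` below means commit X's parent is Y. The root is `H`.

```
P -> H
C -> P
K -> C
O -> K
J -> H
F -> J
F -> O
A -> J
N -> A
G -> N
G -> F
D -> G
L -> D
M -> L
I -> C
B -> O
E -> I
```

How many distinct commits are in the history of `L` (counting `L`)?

Walking parent pointers from L: reachable set = {A, C, D, F, G, H, J, K, L, N, O, P}.
That is 12 commits.

12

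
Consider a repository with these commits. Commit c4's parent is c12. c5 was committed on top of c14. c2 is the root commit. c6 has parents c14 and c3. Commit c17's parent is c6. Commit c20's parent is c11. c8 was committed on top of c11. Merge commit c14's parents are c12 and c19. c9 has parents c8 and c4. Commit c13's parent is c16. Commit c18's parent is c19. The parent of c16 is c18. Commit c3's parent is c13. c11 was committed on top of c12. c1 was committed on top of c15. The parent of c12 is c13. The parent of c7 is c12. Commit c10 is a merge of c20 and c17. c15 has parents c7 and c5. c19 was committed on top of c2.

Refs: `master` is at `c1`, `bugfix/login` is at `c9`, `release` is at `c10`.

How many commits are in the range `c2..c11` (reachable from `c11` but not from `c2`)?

6

Reachable from c11: {c11, c12, c13, c16, c18, c19, c2}.
Reachable from c2: {c2}.
In c11's history but not c2's: {c11, c12, c13, c16, c18, c19} — 6 commits.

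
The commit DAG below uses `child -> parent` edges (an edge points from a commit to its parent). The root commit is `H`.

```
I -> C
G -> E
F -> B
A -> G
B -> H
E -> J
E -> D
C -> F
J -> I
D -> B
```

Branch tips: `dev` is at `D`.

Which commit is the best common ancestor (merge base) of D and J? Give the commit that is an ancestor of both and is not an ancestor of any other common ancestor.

Ancestors of D: {B, D, H}.
Ancestors of J: {B, C, F, H, I, J}.
Common ancestors: {B, H}.
Among these, B is not an ancestor of any other common ancestor — it is the merge base.

B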